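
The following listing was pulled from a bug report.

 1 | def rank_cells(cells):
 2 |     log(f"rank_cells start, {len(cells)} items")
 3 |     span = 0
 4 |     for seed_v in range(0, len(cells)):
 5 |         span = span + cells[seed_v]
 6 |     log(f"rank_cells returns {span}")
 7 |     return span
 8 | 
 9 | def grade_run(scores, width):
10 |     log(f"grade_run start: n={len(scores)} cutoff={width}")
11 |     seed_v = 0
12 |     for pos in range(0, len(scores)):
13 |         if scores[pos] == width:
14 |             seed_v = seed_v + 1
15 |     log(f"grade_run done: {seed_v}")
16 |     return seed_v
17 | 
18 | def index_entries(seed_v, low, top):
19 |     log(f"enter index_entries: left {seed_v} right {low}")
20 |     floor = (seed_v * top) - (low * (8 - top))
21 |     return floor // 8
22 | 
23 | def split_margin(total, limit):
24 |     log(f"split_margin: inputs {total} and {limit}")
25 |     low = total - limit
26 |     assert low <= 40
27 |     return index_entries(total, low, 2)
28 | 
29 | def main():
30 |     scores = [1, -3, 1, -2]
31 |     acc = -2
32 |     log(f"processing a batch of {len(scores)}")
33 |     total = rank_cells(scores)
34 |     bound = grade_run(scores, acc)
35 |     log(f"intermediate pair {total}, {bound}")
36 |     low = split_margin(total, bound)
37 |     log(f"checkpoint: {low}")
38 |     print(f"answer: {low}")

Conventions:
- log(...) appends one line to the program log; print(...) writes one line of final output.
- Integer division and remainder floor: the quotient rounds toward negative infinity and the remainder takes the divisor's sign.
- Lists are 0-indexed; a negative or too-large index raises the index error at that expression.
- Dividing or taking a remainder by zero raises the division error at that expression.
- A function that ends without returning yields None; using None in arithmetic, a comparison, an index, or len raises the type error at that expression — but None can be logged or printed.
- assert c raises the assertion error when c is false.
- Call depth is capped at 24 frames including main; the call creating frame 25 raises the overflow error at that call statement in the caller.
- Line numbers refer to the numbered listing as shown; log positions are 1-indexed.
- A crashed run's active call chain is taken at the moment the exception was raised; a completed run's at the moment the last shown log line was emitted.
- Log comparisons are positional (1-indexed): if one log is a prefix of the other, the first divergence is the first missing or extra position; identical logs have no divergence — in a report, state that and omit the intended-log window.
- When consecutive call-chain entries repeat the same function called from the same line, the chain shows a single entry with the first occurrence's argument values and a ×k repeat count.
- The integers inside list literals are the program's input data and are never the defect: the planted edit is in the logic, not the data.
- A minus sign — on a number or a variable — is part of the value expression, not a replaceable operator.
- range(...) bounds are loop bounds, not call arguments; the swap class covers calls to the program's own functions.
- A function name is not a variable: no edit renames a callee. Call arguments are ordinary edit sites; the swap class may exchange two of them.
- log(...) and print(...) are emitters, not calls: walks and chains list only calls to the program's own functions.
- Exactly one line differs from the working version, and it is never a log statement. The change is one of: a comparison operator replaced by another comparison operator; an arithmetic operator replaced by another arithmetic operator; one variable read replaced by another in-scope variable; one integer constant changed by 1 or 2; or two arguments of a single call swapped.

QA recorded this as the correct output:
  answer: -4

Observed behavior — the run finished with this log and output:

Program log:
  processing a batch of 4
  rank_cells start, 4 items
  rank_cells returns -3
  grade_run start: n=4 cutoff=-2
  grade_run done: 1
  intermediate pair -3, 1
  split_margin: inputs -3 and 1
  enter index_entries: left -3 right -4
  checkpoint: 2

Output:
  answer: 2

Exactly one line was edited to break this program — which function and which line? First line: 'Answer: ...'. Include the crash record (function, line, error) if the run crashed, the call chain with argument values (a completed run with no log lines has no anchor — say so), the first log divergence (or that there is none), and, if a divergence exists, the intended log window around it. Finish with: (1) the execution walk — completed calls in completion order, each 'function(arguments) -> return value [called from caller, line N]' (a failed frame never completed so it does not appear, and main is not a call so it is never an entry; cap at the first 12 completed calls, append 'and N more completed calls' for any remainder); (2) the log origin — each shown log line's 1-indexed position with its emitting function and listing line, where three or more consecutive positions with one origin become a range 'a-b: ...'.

Answer: the defect is in index_entries at line 20.
Key observation: The log first diverges at position 9: the faulty run prints 'checkpoint: 2' where the working version prints 'checkpoint: -4'.
Call chain: main.
First divergence: position 9; shown 'checkpoint: 2' vs intended 'checkpoint: -4'.
Intended log window:
  7: split_margin: inputs -3 and 1
  8: enter index_entries: left -3 right -4
  9: checkpoint: -4
Execution walk:
  rank_cells([1, -3, 1, -2]) -> -3  [called from main, line 33]
  grade_run([1, -3, 1, -2], -2) -> 1  [called from main, line 34]
  index_entries(-3, -4, 2) -> 2  [called from split_margin, line 27]
  split_margin(-3, 1) -> 2  [called from main, line 36]
Origin of each log line:
  1: from main, line 32
  2: from rank_cells, line 2
  3: from rank_cells, line 6
  4: from grade_run, line 10
  5: from grade_run, line 15
  6: from main, line 35
  7: from split_margin, line 24
  8: from index_entries, line 19
  9: from main, line 37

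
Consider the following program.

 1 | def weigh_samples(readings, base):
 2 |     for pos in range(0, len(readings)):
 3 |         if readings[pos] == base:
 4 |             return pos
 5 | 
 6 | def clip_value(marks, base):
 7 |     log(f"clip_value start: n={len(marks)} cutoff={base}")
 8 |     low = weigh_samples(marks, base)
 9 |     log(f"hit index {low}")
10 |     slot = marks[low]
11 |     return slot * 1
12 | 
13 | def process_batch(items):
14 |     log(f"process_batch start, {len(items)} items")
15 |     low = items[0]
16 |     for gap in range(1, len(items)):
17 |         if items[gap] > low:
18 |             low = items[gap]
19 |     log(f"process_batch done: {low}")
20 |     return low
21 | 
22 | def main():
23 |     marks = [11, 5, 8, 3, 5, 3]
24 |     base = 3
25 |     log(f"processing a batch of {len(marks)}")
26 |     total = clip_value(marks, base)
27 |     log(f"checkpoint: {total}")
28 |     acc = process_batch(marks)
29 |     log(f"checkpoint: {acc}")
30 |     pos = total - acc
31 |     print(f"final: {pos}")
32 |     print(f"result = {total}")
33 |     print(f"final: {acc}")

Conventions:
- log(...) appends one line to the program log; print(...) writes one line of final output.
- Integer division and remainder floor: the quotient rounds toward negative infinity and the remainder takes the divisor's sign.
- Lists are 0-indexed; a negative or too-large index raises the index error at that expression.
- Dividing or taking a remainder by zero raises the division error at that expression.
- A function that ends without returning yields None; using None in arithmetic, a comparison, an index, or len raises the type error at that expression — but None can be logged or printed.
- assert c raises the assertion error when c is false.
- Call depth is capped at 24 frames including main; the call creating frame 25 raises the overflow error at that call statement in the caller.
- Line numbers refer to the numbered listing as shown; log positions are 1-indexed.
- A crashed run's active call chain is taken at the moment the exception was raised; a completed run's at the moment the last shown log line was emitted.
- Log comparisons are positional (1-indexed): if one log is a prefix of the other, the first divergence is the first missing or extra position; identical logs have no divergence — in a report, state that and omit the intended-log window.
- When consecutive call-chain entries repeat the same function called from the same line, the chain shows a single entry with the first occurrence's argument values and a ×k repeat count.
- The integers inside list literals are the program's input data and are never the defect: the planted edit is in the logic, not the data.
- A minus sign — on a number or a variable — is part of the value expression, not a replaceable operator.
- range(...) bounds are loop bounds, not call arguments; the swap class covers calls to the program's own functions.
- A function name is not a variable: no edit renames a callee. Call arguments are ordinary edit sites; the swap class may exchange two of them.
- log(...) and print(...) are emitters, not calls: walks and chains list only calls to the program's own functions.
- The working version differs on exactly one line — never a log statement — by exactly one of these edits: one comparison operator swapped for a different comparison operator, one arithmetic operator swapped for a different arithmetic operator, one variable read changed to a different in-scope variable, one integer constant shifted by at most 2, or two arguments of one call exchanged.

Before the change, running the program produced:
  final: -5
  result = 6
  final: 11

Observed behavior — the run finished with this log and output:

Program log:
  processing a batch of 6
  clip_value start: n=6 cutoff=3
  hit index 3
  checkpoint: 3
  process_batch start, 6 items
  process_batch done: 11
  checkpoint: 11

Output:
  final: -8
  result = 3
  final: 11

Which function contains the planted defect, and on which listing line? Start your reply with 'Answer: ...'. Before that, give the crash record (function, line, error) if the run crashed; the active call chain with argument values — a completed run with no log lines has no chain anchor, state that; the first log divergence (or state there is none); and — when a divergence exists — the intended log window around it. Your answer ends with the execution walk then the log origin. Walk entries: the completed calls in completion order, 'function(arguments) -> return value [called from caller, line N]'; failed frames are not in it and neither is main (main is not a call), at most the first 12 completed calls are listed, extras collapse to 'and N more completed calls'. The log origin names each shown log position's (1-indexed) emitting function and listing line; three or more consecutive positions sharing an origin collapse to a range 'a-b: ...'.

Answer: the defect is in clip_value at line 11.
Key observation: Position 4 is the first bad log line: 'checkpoint: 3' should read 'checkpoint: 6'.
Call chain: main.
First divergence: at position 4 the run shows 'checkpoint: 3' where the working version logs 'checkpoint: 6'.
Intended log window:
  2: clip_value start: n=6 cutoff=3
  3: hit index 3
  4: checkpoint: 6
  5: process_batch start, 6 items
Execution walk:
  weigh_samples([11, 5, 8, 3, 5, 3], 3) -> 3  [called from clip_value, line 8]
  clip_value([11, 5, 8, 3, 5, 3], 3) -> 3  [called from main, line 26]
  process_batch([11, 5, 8, 3, 5, 3]) -> 11  [called from main, line 28]
Log line origins:
  1: logged in main at line 25
  2: logged in clip_value at line 7
  3: logged in clip_value at line 9
  4: logged in main at line 27
  5: logged in process_batch at line 14
  6: logged in process_batch at line 19
  7: logged in main at line 29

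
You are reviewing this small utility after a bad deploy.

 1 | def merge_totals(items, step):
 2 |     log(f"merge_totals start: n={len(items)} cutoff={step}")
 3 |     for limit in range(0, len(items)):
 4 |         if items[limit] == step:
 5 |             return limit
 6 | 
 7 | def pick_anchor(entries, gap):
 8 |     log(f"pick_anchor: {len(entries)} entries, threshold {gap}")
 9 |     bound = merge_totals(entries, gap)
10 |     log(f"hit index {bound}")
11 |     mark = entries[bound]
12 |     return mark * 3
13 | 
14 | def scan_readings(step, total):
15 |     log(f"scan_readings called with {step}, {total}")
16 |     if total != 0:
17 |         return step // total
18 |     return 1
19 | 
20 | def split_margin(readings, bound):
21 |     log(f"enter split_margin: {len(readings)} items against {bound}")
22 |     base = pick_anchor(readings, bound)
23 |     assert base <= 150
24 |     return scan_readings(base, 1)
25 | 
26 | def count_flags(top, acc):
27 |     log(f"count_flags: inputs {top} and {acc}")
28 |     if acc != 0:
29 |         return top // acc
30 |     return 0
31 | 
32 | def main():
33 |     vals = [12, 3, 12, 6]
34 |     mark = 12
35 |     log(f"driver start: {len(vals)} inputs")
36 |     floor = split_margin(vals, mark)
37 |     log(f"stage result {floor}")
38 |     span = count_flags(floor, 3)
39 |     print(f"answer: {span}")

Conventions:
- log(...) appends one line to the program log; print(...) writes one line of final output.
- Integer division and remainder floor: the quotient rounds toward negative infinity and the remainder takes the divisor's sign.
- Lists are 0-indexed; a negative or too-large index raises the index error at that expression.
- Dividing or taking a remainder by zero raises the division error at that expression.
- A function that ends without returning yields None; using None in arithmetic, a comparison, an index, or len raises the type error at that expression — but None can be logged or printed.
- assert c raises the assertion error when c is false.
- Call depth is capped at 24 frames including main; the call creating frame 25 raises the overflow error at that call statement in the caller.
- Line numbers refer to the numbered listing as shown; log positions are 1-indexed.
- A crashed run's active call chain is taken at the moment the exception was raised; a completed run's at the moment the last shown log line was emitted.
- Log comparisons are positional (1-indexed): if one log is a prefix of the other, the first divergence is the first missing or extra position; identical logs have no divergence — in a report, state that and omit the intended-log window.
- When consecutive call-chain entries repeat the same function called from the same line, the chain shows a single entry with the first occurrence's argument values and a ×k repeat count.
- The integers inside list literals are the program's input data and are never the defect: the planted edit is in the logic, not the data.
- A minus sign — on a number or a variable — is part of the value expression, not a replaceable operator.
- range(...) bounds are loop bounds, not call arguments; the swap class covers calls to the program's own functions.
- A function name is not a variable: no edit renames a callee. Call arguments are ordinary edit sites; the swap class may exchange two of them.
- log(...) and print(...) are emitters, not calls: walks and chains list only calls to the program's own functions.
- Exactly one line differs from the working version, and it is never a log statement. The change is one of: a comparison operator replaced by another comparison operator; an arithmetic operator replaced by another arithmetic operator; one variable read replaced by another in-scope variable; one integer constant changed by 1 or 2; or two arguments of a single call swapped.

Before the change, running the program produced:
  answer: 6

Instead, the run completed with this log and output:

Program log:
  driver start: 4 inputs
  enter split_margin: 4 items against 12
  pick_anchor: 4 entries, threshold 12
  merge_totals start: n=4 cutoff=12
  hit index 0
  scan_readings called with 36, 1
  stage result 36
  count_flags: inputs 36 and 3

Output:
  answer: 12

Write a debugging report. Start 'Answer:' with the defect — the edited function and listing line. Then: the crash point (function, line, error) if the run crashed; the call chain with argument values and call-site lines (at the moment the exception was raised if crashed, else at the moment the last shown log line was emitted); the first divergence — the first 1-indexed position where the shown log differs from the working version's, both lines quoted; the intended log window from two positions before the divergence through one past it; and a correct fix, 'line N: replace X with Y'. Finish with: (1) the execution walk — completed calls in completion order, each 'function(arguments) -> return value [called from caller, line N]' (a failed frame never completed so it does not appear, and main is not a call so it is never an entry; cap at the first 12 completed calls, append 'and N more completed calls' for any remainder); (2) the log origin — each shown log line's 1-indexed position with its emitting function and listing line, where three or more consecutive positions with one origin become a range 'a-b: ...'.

Answer: the defect is in split_margin at line 24.
Key fact: Log line 6 is where behavior first shows: 'scan_readings called with 36, 1' appears instead of 'scan_readings called with 36, 2'.
Call chain: main -> count_flags(36, 3) (called at line 38).
First divergence: position 6 — shown 'scan_readings called with 36, 1', intended 'scan_readings called with 36, 2'.
Intended log window:
  4: merge_totals start: n=4 cutoff=12
  5: hit index 0
  6: scan_readings called with 36, 2
  7: stage result 18
Execution walk:
  merge_totals([12, 3, 12, 6], 12) -> 0  [called from pick_anchor, line 9]
  pick_anchor([12, 3, 12, 6], 12) -> 36  [called from split_margin, line 22]
  scan_readings(36, 1) -> 36  [called from split_margin, line 24]
  split_margin([12, 3, 12, 6], 12) -> 36  [called from main, line 36]
  count_flags(36, 3) -> 12  [called from main, line 38]
Log origin:
  1: emitted by main (line 35)
  2: emitted by split_margin (line 21)
  3: emitted by pick_anchor (line 8)
  4: emitted by merge_totals (line 2)
  5: emitted by pick_anchor (line 10)
  6: emitted by scan_readings (line 15)
  7: emitted by main (line 37)
  8: emitted by count_flags (line 27)
A correct fix: line 24: replace `1` with `2`.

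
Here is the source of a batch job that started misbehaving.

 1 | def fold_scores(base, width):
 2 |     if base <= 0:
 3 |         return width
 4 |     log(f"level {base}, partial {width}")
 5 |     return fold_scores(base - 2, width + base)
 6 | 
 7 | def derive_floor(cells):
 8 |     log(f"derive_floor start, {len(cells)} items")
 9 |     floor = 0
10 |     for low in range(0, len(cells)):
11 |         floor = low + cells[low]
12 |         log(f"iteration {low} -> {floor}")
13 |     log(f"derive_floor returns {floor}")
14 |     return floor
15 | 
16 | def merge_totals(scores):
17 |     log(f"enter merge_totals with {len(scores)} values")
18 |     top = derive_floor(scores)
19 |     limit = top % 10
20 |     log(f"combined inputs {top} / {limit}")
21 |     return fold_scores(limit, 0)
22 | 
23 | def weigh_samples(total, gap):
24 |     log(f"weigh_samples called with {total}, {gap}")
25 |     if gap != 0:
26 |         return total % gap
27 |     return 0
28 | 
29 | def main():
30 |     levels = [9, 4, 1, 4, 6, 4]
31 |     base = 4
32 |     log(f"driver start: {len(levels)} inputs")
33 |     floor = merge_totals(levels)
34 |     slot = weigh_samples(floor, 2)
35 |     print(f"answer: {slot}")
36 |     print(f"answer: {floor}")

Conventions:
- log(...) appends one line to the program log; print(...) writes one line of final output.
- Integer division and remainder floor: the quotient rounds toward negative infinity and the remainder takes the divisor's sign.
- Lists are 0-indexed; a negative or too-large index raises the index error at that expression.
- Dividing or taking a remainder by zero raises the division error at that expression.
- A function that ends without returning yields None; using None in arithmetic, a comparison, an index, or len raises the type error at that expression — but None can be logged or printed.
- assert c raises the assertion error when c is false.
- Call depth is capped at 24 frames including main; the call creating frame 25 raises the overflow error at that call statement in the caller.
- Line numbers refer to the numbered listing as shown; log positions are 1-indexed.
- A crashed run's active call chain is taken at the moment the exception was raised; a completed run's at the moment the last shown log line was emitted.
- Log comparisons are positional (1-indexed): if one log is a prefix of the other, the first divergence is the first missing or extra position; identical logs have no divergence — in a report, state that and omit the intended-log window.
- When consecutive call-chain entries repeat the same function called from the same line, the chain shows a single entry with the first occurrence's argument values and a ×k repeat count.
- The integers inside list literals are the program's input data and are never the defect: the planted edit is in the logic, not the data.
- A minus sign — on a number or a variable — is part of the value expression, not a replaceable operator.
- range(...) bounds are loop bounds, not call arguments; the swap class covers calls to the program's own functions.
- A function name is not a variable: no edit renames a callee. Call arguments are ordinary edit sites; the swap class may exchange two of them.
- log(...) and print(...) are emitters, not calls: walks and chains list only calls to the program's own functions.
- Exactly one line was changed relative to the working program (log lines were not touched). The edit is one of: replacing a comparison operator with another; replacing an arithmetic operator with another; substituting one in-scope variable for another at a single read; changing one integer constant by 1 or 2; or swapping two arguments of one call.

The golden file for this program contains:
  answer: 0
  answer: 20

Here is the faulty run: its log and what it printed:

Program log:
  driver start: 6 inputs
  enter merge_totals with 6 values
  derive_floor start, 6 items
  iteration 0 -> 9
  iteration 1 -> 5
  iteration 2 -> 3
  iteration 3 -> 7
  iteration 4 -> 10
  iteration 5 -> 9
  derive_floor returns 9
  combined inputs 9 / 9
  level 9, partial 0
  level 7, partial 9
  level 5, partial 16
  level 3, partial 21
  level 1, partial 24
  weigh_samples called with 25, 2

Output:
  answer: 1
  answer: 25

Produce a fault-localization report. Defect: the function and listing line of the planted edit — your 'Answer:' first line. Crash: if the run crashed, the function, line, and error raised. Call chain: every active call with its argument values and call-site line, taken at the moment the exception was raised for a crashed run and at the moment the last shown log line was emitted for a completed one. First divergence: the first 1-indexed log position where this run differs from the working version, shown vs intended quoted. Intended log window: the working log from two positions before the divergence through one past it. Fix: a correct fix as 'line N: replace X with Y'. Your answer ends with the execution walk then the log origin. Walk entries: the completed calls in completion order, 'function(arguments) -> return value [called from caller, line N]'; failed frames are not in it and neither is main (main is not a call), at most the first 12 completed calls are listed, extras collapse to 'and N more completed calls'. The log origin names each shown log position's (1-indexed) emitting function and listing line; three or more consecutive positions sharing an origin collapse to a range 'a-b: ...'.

Answer: the defect is in derive_floor at line 11.
The tell: At log position 5 the runs split — shown 'iteration 1 -> 5', but the working version logs 'iteration 1 -> 13'.
Call chain: main -> weigh_samples(25, 2) (called at line 34).
First divergence: at position 5 the run shows 'iteration 1 -> 5' where the working version logs 'iteration 1 -> 13'.
Intended log window:
  3: derive_floor start, 6 items
  4: iteration 0 -> 9
  5: iteration 1 -> 13
  6: iteration 2 -> 14
Execution walk:
  derive_floor([9, 4, 1, 4, 6, 4]) -> 9  [called from merge_totals, line 18]
  fold_scores(-1, 25) -> 25  [called from fold_scores, line 5]
  fold_scores(1, 24) -> 25  [called from fold_scores, line 5]
  fold_scores(3, 21) -> 25  [called from fold_scores, line 5]
  fold_scores(5, 16) -> 25  [called from fold_scores, line 5]
  fold_scores(7, 9) -> 25  [called from fold_scores, line 5]
  fold_scores(9, 0) -> 25  [called from merge_totals, line 21]
  merge_totals([9, 4, 1, 4, 6, 4]) -> 25  [called from main, line 33]
  weigh_samples(25, 2) -> 1  [called from main, line 34]
Log origins:
  1: emitted by main (line 32)
  2: emitted by merge_totals (line 17)
  3: emitted by derive_floor (line 8)
  4-9: emitted by derive_floor (line 12)
  10: emitted by derive_floor (line 13)
  11: emitted by merge_totals (line 20)
  12-16: emitted by fold_scores (line 4)
  17: emitted by weigh_samples (line 24)
A correct fix: line 11: replace `low + cells[low]` with `floor + cells[low]`.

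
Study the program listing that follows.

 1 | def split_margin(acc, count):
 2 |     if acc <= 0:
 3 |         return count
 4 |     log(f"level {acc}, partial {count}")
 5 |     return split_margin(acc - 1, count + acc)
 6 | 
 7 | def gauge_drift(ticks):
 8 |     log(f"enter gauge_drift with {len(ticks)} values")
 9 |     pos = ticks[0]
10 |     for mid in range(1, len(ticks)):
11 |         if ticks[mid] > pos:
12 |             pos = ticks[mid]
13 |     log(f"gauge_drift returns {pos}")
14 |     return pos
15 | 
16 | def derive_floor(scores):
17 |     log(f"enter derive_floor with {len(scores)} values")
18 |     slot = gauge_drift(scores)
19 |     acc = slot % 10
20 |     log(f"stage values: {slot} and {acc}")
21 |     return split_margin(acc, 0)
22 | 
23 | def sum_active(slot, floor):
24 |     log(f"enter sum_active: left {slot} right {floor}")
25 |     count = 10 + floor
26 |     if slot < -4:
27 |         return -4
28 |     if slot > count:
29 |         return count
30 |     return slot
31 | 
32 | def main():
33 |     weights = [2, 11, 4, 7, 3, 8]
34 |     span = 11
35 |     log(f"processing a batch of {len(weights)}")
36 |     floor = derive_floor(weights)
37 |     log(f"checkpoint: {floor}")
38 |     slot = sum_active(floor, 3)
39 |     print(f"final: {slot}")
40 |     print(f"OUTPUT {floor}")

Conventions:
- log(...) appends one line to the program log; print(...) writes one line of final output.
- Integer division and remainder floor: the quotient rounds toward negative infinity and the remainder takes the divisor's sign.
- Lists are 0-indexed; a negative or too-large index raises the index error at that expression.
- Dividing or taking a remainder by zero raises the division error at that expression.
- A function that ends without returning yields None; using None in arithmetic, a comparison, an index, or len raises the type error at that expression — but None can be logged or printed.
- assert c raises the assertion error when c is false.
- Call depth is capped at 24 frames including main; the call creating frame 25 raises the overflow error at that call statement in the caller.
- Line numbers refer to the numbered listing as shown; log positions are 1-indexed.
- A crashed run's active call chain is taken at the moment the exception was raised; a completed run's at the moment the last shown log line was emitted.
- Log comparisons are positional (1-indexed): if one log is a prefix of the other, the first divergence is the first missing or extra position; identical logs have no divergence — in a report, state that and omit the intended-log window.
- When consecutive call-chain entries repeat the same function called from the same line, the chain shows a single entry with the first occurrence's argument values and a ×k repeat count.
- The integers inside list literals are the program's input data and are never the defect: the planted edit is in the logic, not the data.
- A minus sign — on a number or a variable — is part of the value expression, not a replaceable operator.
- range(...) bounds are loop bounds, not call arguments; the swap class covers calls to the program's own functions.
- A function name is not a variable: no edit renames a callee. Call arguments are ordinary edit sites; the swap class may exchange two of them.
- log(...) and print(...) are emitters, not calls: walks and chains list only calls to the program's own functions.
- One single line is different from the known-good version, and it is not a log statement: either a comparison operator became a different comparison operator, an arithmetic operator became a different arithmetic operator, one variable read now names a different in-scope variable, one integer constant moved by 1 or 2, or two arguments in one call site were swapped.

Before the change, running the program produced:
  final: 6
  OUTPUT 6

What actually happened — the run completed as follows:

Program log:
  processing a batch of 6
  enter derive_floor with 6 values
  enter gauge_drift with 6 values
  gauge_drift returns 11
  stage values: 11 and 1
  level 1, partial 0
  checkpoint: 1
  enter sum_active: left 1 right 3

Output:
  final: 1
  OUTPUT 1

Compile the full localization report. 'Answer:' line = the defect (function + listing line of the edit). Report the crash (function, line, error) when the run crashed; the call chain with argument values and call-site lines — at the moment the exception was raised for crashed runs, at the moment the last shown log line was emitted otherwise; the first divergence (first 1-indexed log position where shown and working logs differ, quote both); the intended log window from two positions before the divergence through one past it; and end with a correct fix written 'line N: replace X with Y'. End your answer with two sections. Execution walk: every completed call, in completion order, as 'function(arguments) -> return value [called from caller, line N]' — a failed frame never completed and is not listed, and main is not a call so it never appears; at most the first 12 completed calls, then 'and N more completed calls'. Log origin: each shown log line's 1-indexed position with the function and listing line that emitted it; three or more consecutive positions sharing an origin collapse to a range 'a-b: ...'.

Answer: the defect is in derive_floor at line 19.
Core observation: At log position 5 the runs split — shown 'stage values: 11 and 1', but the working version logs 'stage values: 11 and 3'.
Call chain: main -> sum_active(1, 3) (called at line 38).
First divergence: position 5 — the shown line 'stage values: 11 and 1' should read 'stage values: 11 and 3'.
Intended log window:
  3: enter gauge_drift with 6 values
  4: gauge_drift returns 11
  5: stage values: 11 and 3
  6: level 3, partial 0
Execution walk:
  gauge_drift([2, 11, 4, 7, 3, 8]) -> 11  [called from derive_floor, line 18]
  split_margin(0, 1) -> 1  [called from split_margin, line 5]
  split_margin(1, 0) -> 1  [called from derive_floor, line 21]
  derive_floor([2, 11, 4, 7, 3, 8]) -> 1  [called from main, line 36]
  sum_active(1, 3) -> 1  [called from main, line 38]
Origin of each log line:
  1: from main, line 35
  2: from derive_floor, line 17
  3: from gauge_drift, line 8
  4: from gauge_drift, line 13
  5: from derive_floor, line 20
  6: from split_margin, line 4
  7: from main, line 37
  8: from sum_active, line 24
A correct fix: line 19: replace `10` with `8`.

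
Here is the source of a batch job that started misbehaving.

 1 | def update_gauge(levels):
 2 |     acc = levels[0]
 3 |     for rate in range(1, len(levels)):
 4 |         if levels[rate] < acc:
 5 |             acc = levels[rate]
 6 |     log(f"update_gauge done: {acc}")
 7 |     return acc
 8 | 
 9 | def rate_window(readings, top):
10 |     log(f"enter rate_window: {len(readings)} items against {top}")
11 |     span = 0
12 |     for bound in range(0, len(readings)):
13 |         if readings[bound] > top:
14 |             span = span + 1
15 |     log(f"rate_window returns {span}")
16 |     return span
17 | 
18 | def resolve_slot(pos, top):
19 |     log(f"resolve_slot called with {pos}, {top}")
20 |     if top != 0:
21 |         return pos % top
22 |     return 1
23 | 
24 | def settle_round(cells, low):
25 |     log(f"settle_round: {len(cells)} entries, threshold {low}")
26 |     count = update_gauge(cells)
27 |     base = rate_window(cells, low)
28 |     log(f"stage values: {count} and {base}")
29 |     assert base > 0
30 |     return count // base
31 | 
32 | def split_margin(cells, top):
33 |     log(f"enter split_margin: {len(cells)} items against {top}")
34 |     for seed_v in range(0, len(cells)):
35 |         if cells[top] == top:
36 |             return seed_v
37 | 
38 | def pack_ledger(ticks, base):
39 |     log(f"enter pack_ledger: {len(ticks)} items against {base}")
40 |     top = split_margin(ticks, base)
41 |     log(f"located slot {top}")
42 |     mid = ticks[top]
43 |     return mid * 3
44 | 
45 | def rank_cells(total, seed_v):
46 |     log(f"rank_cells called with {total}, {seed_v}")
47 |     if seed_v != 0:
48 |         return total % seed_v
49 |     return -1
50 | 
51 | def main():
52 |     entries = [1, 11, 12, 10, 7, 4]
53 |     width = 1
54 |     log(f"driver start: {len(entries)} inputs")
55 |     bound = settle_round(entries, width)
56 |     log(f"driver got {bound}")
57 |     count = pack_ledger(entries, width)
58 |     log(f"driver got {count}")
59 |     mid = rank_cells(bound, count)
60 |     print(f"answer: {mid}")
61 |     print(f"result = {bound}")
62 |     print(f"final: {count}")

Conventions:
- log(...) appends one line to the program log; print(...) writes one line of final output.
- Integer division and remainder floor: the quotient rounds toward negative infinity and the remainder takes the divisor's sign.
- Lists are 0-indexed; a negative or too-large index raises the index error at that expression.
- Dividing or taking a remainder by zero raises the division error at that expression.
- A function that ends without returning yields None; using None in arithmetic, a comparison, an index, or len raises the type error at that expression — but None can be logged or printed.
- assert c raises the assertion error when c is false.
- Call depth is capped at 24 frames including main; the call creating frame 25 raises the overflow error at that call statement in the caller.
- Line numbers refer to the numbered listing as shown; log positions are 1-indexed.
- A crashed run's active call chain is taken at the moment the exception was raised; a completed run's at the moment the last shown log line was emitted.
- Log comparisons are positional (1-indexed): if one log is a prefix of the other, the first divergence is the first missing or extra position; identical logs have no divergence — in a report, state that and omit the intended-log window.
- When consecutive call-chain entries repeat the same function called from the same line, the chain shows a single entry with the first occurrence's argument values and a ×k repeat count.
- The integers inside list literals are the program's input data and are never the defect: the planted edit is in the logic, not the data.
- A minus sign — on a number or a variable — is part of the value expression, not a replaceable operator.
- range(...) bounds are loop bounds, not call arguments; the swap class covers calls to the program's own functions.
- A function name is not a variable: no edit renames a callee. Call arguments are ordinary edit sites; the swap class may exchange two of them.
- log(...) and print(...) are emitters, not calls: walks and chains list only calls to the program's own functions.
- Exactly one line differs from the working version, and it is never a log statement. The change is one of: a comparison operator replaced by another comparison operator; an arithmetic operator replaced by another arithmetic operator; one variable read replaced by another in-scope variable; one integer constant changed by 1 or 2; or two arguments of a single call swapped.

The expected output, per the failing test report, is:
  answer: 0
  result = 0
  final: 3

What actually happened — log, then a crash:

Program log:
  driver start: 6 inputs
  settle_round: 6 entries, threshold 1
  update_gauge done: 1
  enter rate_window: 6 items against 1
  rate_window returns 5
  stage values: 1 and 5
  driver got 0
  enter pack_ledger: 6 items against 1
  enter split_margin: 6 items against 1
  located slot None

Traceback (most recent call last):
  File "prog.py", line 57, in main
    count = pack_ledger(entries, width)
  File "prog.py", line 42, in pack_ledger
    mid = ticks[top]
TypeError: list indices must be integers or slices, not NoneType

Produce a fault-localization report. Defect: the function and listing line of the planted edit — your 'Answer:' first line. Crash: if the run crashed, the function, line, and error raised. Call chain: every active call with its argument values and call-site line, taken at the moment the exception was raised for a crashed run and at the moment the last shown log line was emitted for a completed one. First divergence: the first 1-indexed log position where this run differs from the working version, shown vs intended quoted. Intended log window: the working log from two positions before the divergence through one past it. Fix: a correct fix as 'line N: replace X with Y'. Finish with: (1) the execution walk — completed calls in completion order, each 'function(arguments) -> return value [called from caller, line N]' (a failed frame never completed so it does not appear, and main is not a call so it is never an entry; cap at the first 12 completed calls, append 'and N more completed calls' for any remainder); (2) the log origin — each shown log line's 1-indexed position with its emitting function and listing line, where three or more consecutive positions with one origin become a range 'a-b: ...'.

Answer: the defect is in split_margin at line 35.
Key observation: Log line 10 is where behavior first shows: 'located slot None' appears instead of 'located slot 0'.
Crash: pack_ledger, line 42, TypeError.
Call chain: main -> pack_ledger([1, 11, 12, 10, 7, 4], 1) (called at line 57).
First divergence: position 10 — shown 'located slot None', intended 'located slot 0'.
Intended log window:
  8: enter pack_ledger: 6 items against 1
  9: enter split_margin: 6 items against 1
  10: located slot 0
  11: driver got 3
Execution walk:
  update_gauge([1, 11, 12, 10, 7, 4]) -> 1  [called from settle_round, line 26]
  rate_window([1, 11, 12, 10, 7, 4], 1) -> 5  [called from settle_round, line 27]
  settle_round([1, 11, 12, 10, 7, 4], 1) -> 0  [called from main, line 55]
  split_margin([1, 11, 12, 10, 7, 4], 1) -> None  [called from pack_ledger, line 40]
Log origin:
  1: emitted by main (line 54)
  2: emitted by settle_round (line 25)
  3: emitted by update_gauge (line 6)
  4: emitted by rate_window (line 10)
  5: emitted by rate_window (line 15)
  6: emitted by settle_round (line 28)
  7: emitted by main (line 56)
  8: emitted by pack_ledger (line 39)
  9: emitted by split_margin (line 33)
  10: emitted by pack_ledger (line 41)
A correct fix: line 35: replace `cells[top]` with `cells[seed_v]`.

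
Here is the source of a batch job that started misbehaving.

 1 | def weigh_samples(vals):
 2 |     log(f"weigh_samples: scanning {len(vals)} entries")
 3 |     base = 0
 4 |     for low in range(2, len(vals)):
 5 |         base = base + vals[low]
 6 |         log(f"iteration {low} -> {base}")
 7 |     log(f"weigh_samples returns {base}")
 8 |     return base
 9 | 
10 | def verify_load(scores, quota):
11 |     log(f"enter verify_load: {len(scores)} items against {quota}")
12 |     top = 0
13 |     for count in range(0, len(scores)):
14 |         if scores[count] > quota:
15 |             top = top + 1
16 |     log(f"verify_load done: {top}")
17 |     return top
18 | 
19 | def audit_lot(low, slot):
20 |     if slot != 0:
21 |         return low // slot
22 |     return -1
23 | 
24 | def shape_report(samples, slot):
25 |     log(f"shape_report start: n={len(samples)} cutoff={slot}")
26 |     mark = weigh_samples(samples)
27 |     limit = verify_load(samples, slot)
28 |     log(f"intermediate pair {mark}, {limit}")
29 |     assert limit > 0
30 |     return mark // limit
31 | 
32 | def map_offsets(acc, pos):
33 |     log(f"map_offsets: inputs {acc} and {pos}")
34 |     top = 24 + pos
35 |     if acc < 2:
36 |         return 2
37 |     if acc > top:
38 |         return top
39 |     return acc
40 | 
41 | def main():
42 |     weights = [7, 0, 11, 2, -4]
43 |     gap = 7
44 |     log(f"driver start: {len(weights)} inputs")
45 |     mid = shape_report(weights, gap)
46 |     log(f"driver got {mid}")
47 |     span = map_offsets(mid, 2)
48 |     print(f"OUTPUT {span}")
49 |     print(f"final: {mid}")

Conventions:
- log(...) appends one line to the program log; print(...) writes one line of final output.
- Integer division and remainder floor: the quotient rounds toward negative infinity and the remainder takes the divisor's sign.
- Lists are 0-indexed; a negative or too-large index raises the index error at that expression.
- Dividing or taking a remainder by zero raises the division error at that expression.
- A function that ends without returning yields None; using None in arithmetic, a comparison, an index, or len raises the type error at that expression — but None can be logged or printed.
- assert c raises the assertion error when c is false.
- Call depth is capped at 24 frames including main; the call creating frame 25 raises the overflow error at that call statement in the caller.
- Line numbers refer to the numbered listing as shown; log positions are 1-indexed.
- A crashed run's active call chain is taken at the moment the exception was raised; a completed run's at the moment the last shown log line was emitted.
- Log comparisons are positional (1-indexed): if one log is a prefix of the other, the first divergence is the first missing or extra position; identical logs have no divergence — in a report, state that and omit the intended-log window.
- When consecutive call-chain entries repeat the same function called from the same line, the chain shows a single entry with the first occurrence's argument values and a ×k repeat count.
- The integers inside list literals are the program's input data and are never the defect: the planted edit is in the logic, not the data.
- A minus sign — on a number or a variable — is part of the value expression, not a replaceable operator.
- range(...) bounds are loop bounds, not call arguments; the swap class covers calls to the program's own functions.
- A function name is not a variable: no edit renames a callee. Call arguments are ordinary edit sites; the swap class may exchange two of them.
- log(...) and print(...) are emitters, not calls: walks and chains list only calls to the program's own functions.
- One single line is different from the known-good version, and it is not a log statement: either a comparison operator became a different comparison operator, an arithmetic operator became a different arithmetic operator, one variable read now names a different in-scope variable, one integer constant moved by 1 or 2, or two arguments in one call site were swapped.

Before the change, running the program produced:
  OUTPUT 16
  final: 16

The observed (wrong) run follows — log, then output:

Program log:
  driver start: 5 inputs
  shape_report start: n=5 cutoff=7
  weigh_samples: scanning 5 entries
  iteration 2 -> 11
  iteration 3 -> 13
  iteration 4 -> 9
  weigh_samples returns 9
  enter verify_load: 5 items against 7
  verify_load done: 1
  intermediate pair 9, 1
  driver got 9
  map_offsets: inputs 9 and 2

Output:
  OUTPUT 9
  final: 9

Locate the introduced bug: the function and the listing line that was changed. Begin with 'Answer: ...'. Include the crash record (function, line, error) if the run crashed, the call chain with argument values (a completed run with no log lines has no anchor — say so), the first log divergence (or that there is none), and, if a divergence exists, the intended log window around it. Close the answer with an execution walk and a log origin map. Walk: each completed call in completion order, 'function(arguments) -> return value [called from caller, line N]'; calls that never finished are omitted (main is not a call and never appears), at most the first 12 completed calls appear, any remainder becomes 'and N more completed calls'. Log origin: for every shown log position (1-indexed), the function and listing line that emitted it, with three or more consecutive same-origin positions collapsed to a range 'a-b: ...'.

Answer: the defect is in weigh_samples at line 4.
Core observation: Everything matches until log position 4, which reads 'iteration 2 -> 11' in place of 'iteration 0 -> 7'.
Call chain: main -> map_offsets(9, 2) (called at line 47).
First divergence: position 4 — the shown line 'iteration 2 -> 11' should read 'iteration 0 -> 7'.
Intended log window:
  2: shape_report start: n=5 cutoff=7
  3: weigh_samples: scanning 5 entries
  4: iteration 0 -> 7
  5: iteration 1 -> 7
Execution walk:
  weigh_samples([7, 0, 11, 2, -4]) -> 9  [called from shape_report, line 26]
  verify_load([7, 0, 11, 2, -4], 7) -> 1  [called from shape_report, line 27]
  shape_report([7, 0, 11, 2, -4], 7) -> 9  [called from main, line 45]
  map_offsets(9, 2) -> 9  [called from main, line 47]
Log origin:
  1: from main, line 44
  2: from shape_report, line 25
  3: from weigh_samples, line 2
  4-6: from weigh_samples, line 6
  7: from weigh_samples, line 7
  8: from verify_load, line 11
  9: from verify_load, line 16
  10: from shape_report, line 28
  11: from main, line 46
  12: from map_offsets, line 33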